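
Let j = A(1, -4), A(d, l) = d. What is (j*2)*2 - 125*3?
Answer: -371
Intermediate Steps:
j = 1
(j*2)*2 - 125*3 = (1*2)*2 - 125*3 = 2*2 - 375 = 4 - 375 = -371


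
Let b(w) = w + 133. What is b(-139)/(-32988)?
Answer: 1/5498 ≈ 0.00018188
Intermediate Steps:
b(w) = 133 + w
b(-139)/(-32988) = (133 - 139)/(-32988) = -6*(-1/32988) = 1/5498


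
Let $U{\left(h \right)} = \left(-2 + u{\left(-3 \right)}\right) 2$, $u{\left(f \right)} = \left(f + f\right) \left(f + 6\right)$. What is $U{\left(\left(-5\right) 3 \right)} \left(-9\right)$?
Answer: $360$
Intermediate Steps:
$u{\left(f \right)} = 2 f \left(6 + f\right)$
$U{\left(h \right)} = -40$ ($U{\left(h \right)} = \left(-2 + 2 \left(-3\right) \left(6 - 3\right)\right) 2 = \left(-2 + 2 \left(-3\right) 3\right) 2 = \left(-2 - 18\right) 2 = \left(-20\right) 2 = -40$)
$U{\left(\left(-5\right) 3 \right)} \left(-9\right) = \left(-40\right) \left(-9\right) = 360$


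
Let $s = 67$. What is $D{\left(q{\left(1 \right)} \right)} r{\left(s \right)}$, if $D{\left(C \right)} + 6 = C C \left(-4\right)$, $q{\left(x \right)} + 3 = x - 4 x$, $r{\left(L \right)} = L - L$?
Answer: $0$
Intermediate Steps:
$r{\left(L \right)} = 0$
$q{\left(x \right)} = -3 - 3 x$ ($q{\left(x \right)} = -3 + \left(x - 4 x\right) = -3 - 3 x$)
$D{\left(C \right)} = -6 - 4 C^{2}$ ($D{\left(C \right)} = -6 + C C \left(-4\right) = -6 + C^{2} \left(-4\right) = -6 - 4 C^{2}$)
$D{\left(q{\left(1 \right)} \right)} r{\left(s \right)} = \left(-6 - 4 \left(-3 - 3\right)^{2}\right) 0 = \left(-6 - 4 \left(-6\right)^{2}\right) 0 = \left(-6 - 144\right) 0 = \left(-150\right) 0 = 0$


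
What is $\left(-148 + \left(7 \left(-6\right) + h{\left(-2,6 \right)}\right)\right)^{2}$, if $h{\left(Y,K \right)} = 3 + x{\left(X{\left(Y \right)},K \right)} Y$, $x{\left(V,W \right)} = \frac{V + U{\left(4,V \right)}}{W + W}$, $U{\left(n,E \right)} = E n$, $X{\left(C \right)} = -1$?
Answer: $\frac{1247689}{36} \approx 34658.0$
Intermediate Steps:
$x{\left(V,W \right)} = \frac{5 V}{2 W}$ ($x{\left(V,W \right)} = \frac{V + V 4}{W + W} = \frac{V + 4 V}{2 W} = 5 V \frac{1}{2 W} = \frac{5 V}{2 W}$)
$h{\left(Y,K \right)} = 3 - \frac{5 Y}{2 K}$ ($h{\left(Y,K \right)} = 3 + \frac{5}{2} \left(-1\right) \frac{1}{K} Y = 3 + - \frac{5}{2 K} Y = 3 - \frac{5 Y}{2 K}$)
$\left(-148 + \left(7 \left(-6\right) + h{\left(-2,6 \right)}\right)\right)^{2} = \left(-148 + \left(7 \left(-6\right) + \left(3 - - \frac{5}{6}\right)\right)\right)^{2} = \left(-148 - \left(39 - \frac{5}{6}\right)\right)^{2} = \left(-148 + \left(-42 + \left(3 + \frac{5}{6}\right)\right)\right)^{2} = \left(-148 + \left(-42 + \frac{23}{6}\right)\right)^{2} = \left(-148 - \frac{229}{6}\right)^{2} = \left(- \frac{1117}{6}\right)^{2} = \frac{1247689}{36}$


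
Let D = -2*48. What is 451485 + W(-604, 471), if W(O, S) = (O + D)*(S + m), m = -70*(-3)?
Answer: -25215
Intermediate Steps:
m = 210
D = -96
W(O, S) = (-96 + O)*(210 + S) (W(O, S) = (O - 96)*(S + 210) = (-96 + O)*(210 + S))
451485 + W(-604, 471) = 451485 + (-20160 - 96*471 + 210*(-604) - 604*471) = 451485 + (-20160 - 45216 - 126840 - 284484) = 451485 - 476700 = -25215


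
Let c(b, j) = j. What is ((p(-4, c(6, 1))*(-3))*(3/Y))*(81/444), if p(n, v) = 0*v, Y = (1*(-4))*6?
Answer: 0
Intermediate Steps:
Y = -24 (Y = -4*6 = -24)
p(n, v) = 0
((p(-4, c(6, 1))*(-3))*(3/Y))*(81/444) = ((0*(-3))*(3/(-24)))*(81/444) = (0*(3*(-1/24)))*(81*(1/444)) = (0*(-⅛))*(27/148) = 0*(27/148) = 0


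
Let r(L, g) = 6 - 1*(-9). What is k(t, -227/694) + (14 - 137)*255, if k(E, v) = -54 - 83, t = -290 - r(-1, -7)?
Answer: -31502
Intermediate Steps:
r(L, g) = 15 (r(L, g) = 6 + 9 = 15)
t = -305 (t = -290 - 1*15 = -290 - 15 = -305)
k(E, v) = -137
k(t, -227/694) + (14 - 137)*255 = -137 + (14 - 137)*255 = -137 - 123*255 = -137 - 31365 = -31502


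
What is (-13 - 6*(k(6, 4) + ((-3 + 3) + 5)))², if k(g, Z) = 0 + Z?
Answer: 4489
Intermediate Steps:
k(g, Z) = Z
(-13 - 6*(k(6, 4) + ((-3 + 3) + 5)))² = (-13 - 6*(4 + ((-3 + 3) + 5)))² = (-13 - 6*(4 + (0 + 5)))² = (-13 - 6*(4 + 5))² = (-13 - 6*9)² = (-13 - 54)² = (-67)² = 4489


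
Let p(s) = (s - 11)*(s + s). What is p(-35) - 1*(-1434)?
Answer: 4654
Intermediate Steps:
p(s) = 2*s*(-11 + s) (p(s) = (-11 + s)*(2*s) = 2*s*(-11 + s))
p(-35) - 1*(-1434) = 2*(-35)*(-11 - 35) - 1*(-1434) = 2*(-35)*(-46) + 1434 = 3220 + 1434 = 4654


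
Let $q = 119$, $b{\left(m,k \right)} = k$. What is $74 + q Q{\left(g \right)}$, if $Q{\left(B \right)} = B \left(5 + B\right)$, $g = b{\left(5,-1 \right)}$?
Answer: $-402$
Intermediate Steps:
$g = -1$
$74 + q Q{\left(g \right)} = 74 + 119 \left(- (5 - 1)\right) = 74 + 119 \left(\left(-1\right) 4\right) = 74 + 119 \left(-4\right) = 74 - 476 = -402$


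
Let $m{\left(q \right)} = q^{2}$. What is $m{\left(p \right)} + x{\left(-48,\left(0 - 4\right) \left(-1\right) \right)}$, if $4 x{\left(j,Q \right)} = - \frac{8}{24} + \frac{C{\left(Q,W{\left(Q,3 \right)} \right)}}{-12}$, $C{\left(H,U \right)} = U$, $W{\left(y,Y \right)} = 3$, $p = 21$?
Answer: $\frac{21161}{48} \approx 440.85$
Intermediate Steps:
$x{\left(j,Q \right)} = - \frac{7}{48}$ ($x{\left(j,Q \right)} = \frac{- \frac{8}{24} + \frac{3}{-12}}{4} = \frac{\left(-8\right) \frac{1}{24} + 3 \left(- \frac{1}{12}\right)}{4} = \frac{- \frac{1}{3} - \frac{1}{4}}{4} = \frac{1}{4} \left(- \frac{7}{12}\right) = - \frac{7}{48}$)
$m{\left(p \right)} + x{\left(-48,\left(0 - 4\right) \left(-1\right) \right)} = 21^{2} - \frac{7}{48} = 441 - \frac{7}{48} = \frac{21161}{48}$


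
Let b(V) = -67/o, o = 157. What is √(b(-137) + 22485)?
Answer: √554222246/157 ≈ 149.95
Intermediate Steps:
b(V) = -67/157
√(b(-137) + 22485) = √(-67/157 + 22485) = √(3530078/157) = √554222246/157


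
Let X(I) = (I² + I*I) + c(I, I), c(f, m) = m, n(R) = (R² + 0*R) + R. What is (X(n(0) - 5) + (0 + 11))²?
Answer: 3136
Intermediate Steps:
n(R) = R + R² (n(R) = (R² + 0) + R = R² + R = R + R²)
X(I) = I + 2*I² (X(I) = (I² + I*I) + I = (I² + I²) + I = 2*I² + I = I + 2*I²)
(X(n(0) - 5) + (0 + 11))² = ((0*(1 + 0) - 5)*(1 + 2*(0*(1 + 0) - 5)) + (0 + 11))² = ((0*1 - 5)*(1 + 2*(0*1 - 5)) + 11)² = ((0 - 5)*(1 + 2*(0 - 5)) + 11)² = (-5*(1 + 2*(-5)) + 11)² = (-5*(1 - 10) + 11)² = (-5*(-9) + 11)² = (45 + 11)² = 56² = 3136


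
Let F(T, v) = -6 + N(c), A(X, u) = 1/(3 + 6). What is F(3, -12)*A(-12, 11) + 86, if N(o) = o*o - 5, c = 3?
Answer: 772/9 ≈ 85.778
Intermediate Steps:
A(X, u) = ⅑ (A(X, u) = 1/9 = ⅑)
N(o) = -5 + o² (N(o) = o² - 5 = -5 + o²)
F(T, v) = -2 (F(T, v) = -6 + (-5 + 3²) = -6 + (-5 + 9) = -6 + 4 = -2)
F(3, -12)*A(-12, 11) + 86 = -2*⅑ + 86 = -2/9 + 86 = 772/9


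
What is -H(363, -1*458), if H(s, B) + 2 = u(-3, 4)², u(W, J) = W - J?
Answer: -47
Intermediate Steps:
H(s, B) = 47 (H(s, B) = -2 + (-3 - 1*4)² = -2 + (-3 - 4)² = -2 + (-7)² = -2 + 49 = 47)
-H(363, -1*458) = -1*47 = -47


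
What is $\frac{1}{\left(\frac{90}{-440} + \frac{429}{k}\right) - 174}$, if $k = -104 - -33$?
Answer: $- \frac{3124}{563091} \approx -0.0055479$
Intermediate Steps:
$k = -71$ ($k = -104 + 33 = -71$)
$\frac{1}{\left(\frac{90}{-440} + \frac{429}{k}\right) - 174} = \frac{1}{\left(\frac{90}{-440} + \frac{429}{-71}\right) - 174} = \frac{1}{\left(90 \left(- \frac{1}{440}\right) + 429 \left(- \frac{1}{71}\right)\right) - 174} = \frac{1}{\left(- \frac{9}{44} - \frac{429}{71}\right) - 174} = \frac{1}{- \frac{19515}{3124} - 174} = \frac{1}{- \frac{563091}{3124}} = - \frac{3124}{563091}$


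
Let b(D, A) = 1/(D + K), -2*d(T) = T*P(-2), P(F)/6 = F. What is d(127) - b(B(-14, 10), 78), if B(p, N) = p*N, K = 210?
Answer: 53339/70 ≈ 761.99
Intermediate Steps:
P(F) = 6*F
B(p, N) = N*p
d(T) = 6*T (d(T) = -T*6*(-2)/2 = -T*(-12)/2 = -(-6)*T = 6*T)
b(D, A) = 1/(210 + D) (b(D, A) = 1/(D + 210) = 1/(210 + D))
d(127) - b(B(-14, 10), 78) = 6*127 - 1/(210 + 10*(-14)) = 762 - 1/(210 - 140) = 762 - 1/70 = 53339/70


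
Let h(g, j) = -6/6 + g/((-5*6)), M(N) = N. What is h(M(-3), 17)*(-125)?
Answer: 225/2 ≈ 112.50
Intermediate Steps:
h(g, j) = -1 - g/30 (h(g, j) = -6*⅙ + g/(-30) = -1 + g*(-1/30) = -1 - g/30)
h(M(-3), 17)*(-125) = (-1 - 1/30*(-3))*(-125) = (-1 + ⅒)*(-125) = -9/10*(-125) = 225/2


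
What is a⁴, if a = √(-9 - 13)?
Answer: 484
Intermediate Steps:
a = I*√22 (a = √(-22) = I*√22 ≈ 4.6904*I)
a⁴ = (I*√22)⁴ = 484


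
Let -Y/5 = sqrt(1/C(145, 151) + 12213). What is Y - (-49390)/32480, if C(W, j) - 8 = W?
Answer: 4939/3248 - 5*sqrt(31766030)/51 ≈ -551.04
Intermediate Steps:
C(W, j) = 8 + W
Y = -5*sqrt(31766030)/51 (Y = -5*sqrt(1/(8 + 145) + 12213) = -5*sqrt(1/153 + 12213) = -5*sqrt(31766030)/51 ≈ -552.56)
Y - (-49390)/32480 = -5*sqrt(31766030)/51 - (-49390)/32480 = -5*sqrt(31766030)/51 - 1*(-4939/3248) = -5*sqrt(31766030)/51 + 4939/3248 = 4939/3248 - 5*sqrt(31766030)/51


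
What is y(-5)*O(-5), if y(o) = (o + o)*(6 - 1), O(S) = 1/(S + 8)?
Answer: -50/3 ≈ -16.667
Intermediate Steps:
O(S) = 1/(8 + S)
y(o) = 10*o (y(o) = (2*o)*5 = 10*o)
y(-5)*O(-5) = (10*(-5))/(8 - 5) = -50/3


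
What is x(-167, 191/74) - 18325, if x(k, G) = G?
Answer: -1355859/74 ≈ -18322.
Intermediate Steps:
x(-167, 191/74) - 18325 = 191/74 - 18325 = -1355859/74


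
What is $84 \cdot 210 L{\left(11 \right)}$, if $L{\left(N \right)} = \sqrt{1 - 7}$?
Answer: $17640 i \sqrt{6} \approx 43209.0 i$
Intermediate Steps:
$L{\left(N \right)} = i \sqrt{6}$ ($L{\left(N \right)} = \sqrt{-6} = i \sqrt{6}$)
$84 \cdot 210 L{\left(11 \right)} = 84 \cdot 210 i \sqrt{6} = 17640 i \sqrt{6}$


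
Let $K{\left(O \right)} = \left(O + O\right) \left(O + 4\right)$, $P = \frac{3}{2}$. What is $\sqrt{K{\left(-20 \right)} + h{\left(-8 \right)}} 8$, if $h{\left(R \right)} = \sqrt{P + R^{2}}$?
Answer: $4 \sqrt{2560 + 2 \sqrt{262}} \approx 203.66$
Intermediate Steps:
$P = \frac{3}{2}$ ($P = 3 \cdot \frac{1}{2} = \frac{3}{2} \approx 1.5$)
$K{\left(O \right)} = 2 O \left(4 + O\right)$
$h{\left(R \right)} = \sqrt{\frac{3}{2} + R^{2}}$
$\sqrt{K{\left(-20 \right)} + h{\left(-8 \right)}} 8 = \sqrt{2 \left(-20\right) \left(4 - 20\right) + \frac{\sqrt{6 + 4 \left(-8\right)^{2}}}{2}} \cdot 8 = \sqrt{2 \left(-20\right) \left(-16\right) + \frac{\sqrt{6 + 4 \cdot 64}}{2}} \cdot 8 = \sqrt{640 + \frac{\sqrt{6 + 256}}{2}} \cdot 8 = \sqrt{640 + \frac{\sqrt{262}}{2}} \cdot 8 = 8 \sqrt{640 + \frac{\sqrt{262}}{2}}$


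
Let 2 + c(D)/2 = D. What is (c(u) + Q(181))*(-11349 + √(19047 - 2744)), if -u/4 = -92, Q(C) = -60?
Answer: -7626528 + 672*√16303 ≈ -7.5407e+6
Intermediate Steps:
u = 368 (u = -4*(-92) = 368)
c(D) = -4 + 2*D
(c(u) + Q(181))*(-11349 + √(19047 - 2744)) = ((-4 + 2*368) - 60)*(-11349 + √(19047 - 2744)) = ((-4 + 736) - 60)*(-11349 + √16303) = (732 - 60)*(-11349 + √16303) = 672*(-11349 + √16303) = -7626528 + 672*√16303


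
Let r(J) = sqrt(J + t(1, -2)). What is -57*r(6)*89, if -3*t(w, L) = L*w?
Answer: -3382*sqrt(15) ≈ -13098.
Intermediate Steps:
t(w, L) = -L*w/3
r(J) = sqrt(2/3 + J) (r(J) = sqrt(J - 1/3*(-2)*1) = sqrt(J + 2/3) = sqrt(2/3 + J))
-57*r(6)*89 = -19*sqrt(6 + 9*6)*89 = -19*sqrt(6 + 54)*89 = -19*sqrt(60)*89 = -19*2*sqrt(15)*89 = -38*sqrt(15)*89 = -3382*sqrt(15)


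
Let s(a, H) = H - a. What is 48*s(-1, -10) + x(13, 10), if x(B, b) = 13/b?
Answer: -4307/10 ≈ -430.70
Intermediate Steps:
48*s(-1, -10) + x(13, 10) = 48*(-10 - 1*(-1)) + 13/10 = 48*(-10 + 1) + 13*(⅒) = 48*(-9) + 13/10 = -432 + 13/10 = -4307/10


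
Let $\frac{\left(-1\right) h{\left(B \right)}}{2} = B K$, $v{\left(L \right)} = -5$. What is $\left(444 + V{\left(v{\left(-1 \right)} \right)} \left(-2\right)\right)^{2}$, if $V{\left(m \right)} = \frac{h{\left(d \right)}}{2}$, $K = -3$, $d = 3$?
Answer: $181476$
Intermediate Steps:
$h{\left(B \right)} = 6 B$ ($h{\left(B \right)} = - 2 B \left(-3\right) = - 2 \left(- 3 B\right) = 6 B$)
$V{\left(m \right)} = 9$ ($V{\left(m \right)} = \frac{6 \cdot 3}{2} = \frac{1}{2} \cdot 18 = 9$)
$\left(444 + V{\left(v{\left(-1 \right)} \right)} \left(-2\right)\right)^{2} = \left(444 + 9 \left(-2\right)\right)^{2} = \left(444 - 18\right)^{2} = 426^{2} = 181476$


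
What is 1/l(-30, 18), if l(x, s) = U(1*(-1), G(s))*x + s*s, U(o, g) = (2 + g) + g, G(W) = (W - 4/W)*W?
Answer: -1/18936 ≈ -5.2809e-5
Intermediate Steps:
G(W) = W*(W - 4/W)
U(o, g) = 2 + 2*g
l(x, s) = s² + x*(-6 + 2*s²) (l(x, s) = (2 + 2*(-4 + s²))*x + s*s = (2 + (-8 + 2*s²))*x + s² = (-6 + 2*s²)*x + s² = x*(-6 + 2*s²) + s² = s² + x*(-6 + 2*s²))
1/l(-30, 18) = 1/(18² + 2*(-30)*(-3 + 18²)) = 1/(324 + 2*(-30)*(-3 + 324)) = 1/(324 + 2*(-30)*321) = 1/(324 - 19260) = 1/(-18936) = -1/18936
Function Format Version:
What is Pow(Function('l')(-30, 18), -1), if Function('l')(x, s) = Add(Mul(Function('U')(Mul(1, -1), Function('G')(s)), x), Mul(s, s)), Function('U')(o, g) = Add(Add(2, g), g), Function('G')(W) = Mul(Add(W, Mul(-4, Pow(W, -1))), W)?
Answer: Rational(-1, 18936) ≈ -5.2809e-5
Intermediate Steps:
Function('G')(W) = Mul(W, Add(W, Mul(-4, Pow(W, -1))))
Function('U')(o, g) = Add(2, Mul(2, g))
Function('l')(x, s) = Add(Pow(s, 2), Mul(x, Add(-6, Mul(2, Pow(s, 2))))) (Function('l')(x, s) = Add(Mul(Add(2, Mul(2, Add(-4, Pow(s, 2)))), x), Mul(s, s)) = Add(Mul(Add(2, Add(-8, Mul(2, Pow(s, 2)))), x), Pow(s, 2)) = Add(Mul(Add(-6, Mul(2, Pow(s, 2))), x), Pow(s, 2)) = Add(Mul(x, Add(-6, Mul(2, Pow(s, 2)))), Pow(s, 2)) = Add(Pow(s, 2), Mul(x, Add(-6, Mul(2, Pow(s, 2))))))
Pow(Function('l')(-30, 18), -1) = Pow(Add(Pow(18, 2), Mul(2, -30, Add(-3, Pow(18, 2)))), -1) = Pow(Add(324, Mul(2, -30, Add(-3, 324))), -1) = Pow(Add(324, Mul(2, -30, 321)), -1) = Pow(Add(324, -19260), -1) = Pow(-18936, -1) = Rational(-1, 18936)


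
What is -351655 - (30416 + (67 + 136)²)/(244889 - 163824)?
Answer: -5701396840/16213 ≈ -3.5166e+5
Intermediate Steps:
-351655 - (30416 + (67 + 136)²)/(244889 - 163824) = -351655 - (30416 + 203²)/81065 = -351655 - (30416 + 41209)/81065 = -351655 - 71625/81065 = -351655 - 1*14325/16213 = -351655 - 14325/16213 = -5701396840/16213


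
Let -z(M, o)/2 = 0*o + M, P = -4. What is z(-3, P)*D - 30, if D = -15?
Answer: -120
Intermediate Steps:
z(M, o) = -2*M (z(M, o) = -2*(0*o + M) = -2*(0 + M) = -2*M)
z(-3, P)*D - 30 = -2*(-3)*(-15) - 30 = 6*(-15) - 30 = -90 - 30 = -120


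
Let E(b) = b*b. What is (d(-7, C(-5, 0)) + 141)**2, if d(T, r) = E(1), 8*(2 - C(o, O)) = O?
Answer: 20164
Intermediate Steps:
C(o, O) = 2 - O/8
E(b) = b**2
d(T, r) = 1 (d(T, r) = 1**2 = 1)
(d(-7, C(-5, 0)) + 141)**2 = (1 + 141)**2 = 142**2 = 20164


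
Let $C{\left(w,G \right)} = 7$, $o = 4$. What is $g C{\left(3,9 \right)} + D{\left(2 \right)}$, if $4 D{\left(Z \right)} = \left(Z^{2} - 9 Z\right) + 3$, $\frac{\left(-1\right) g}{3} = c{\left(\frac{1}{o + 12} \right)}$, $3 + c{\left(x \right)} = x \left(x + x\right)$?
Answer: $\frac{7691}{128} \approx 60.086$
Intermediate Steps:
$c{\left(x \right)} = -3 + 2 x^{2}$ ($c{\left(x \right)} = -3 + x \left(x + x\right) = -3 + x 2 x = -3 + 2 x^{2}$)
$g = \frac{1149}{128}$ ($g = - 3 \left(-3 + 2 \left(\frac{1}{4 + 12}\right)^{2}\right) = - 3 \left(-3 + 2 \left(\frac{1}{16}\right)^{2}\right) = - 3 \left(-3 + \frac{2}{256}\right) = - 3 \left(-3 + 2 \cdot \frac{1}{256}\right) = - 3 \left(-3 + \frac{1}{128}\right) = \left(-3\right) \left(- \frac{383}{128}\right) = \frac{1149}{128} \approx 8.9766$)
$D{\left(Z \right)} = \frac{3}{4} - \frac{9 Z}{4} + \frac{Z^{2}}{4}$ ($D{\left(Z \right)} = \frac{\left(Z^{2} - 9 Z\right) + 3}{4} = \frac{3 + Z^{2} - 9 Z}{4} = \frac{3}{4} - \frac{9 Z}{4} + \frac{Z^{2}}{4}$)
$g C{\left(3,9 \right)} + D{\left(2 \right)} = \frac{1149}{128} \cdot 7 + \left(\frac{3}{4} - \frac{9}{2} + \frac{2^{2}}{4}\right) = \frac{8043}{128} + \left(\frac{3}{4} - \frac{9}{2} + \frac{1}{4} \cdot 4\right) = \frac{8043}{128} + \left(\frac{3}{4} - \frac{9}{2} + 1\right) = \frac{8043}{128} - \frac{11}{4} = \frac{7691}{128}$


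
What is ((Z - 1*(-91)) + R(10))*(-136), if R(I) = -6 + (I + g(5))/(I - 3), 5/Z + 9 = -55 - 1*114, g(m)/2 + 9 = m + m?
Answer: -7344748/623 ≈ -11789.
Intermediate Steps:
g(m) = -18 + 4*m (g(m) = -18 + 2*(m + m) = -18 + 2*(2*m) = -18 + 4*m)
Z = -5/178 (Z = 5/(-9 + (-55 - 1*114)) = 5/(-9 + (-55 - 114)) = 5/(-9 - 169) = 5/(-178) = 5*(-1/178) = -5/178 ≈ -0.028090)
R(I) = -6 + (2 + I)/(-3 + I) (R(I) = -6 + (I + (-18 + 4*5))/(I - 3) = -6 + (I + (-18 + 20))/(-3 + I) = -6 + (I + 2)/(-3 + I) = -6 + (2 + I)/(-3 + I))
((Z - 1*(-91)) + R(10))*(-136) = ((-5/178 - 1*(-91)) + 5*(4 - 1*10)/(-3 + 10))*(-136) = ((-5/178 + 91) + 5*(4 - 10)/7)*(-136) = (16193/178 + 5*(⅐)*(-6))*(-136) = (16193/178 - 30/7)*(-136) = (108011/1246)*(-136) = -7344748/623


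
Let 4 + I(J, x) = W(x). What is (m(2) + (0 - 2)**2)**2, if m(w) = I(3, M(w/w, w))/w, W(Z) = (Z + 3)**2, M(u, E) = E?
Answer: 841/4 ≈ 210.25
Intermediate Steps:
W(Z) = (3 + Z)**2
I(J, x) = -4 + (3 + x)**2
m(w) = (-4 + (3 + w)**2)/w
(m(2) + (0 - 2)**2)**2 = ((-4 + (3 + 2)**2)/2 + (0 - 2)**2)**2 = ((-4 + 5**2)/2 + (-2)**2)**2 = ((-4 + 25)/2 + 4)**2 = ((1/2)*21 + 4)**2 = (21/2 + 4)**2 = (29/2)**2 = 841/4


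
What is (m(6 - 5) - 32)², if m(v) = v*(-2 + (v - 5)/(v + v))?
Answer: 1296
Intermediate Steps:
m(v) = v*(-2 + (-5 + v)/(2*v)) (m(v) = v*(-2 + (-5 + v)/((2*v))) = v*(-2 + (-5 + v)*(1/(2*v))) = v*(-2 + (-5 + v)/(2*v)))
(m(6 - 5) - 32)² = ((-5/2 - 3*(6 - 5)/2) - 32)² = ((-5/2 - 3/2*1) - 32)² = ((-5/2 - 3/2) - 32)² = (-4 - 32)² = (-36)² = 1296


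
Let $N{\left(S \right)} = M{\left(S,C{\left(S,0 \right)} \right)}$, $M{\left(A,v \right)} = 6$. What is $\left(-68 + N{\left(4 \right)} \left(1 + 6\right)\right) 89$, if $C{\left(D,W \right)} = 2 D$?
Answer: $-2314$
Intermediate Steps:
$N{\left(S \right)} = 6$
$\left(-68 + N{\left(4 \right)} \left(1 + 6\right)\right) 89 = \left(-68 + 6 \left(1 + 6\right)\right) 89 = \left(-68 + 6 \cdot 7\right) 89 = \left(-68 + 42\right) 89 = \left(-26\right) 89 = -2314$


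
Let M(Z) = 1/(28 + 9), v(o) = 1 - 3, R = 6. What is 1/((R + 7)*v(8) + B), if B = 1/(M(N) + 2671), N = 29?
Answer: -98828/2569491 ≈ -0.038462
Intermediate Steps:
v(o) = -2
M(Z) = 1/37
B = 37/98828 (B = 1/(1/37 + 2671) = 1/(98828/37) = 37/98828 ≈ 0.00037439)
1/((R + 7)*v(8) + B) = 1/((6 + 7)*(-2) + 37/98828) = 1/(13*(-2) + 37/98828) = 1/(-26 + 37/98828) = 1/(-2569491/98828) = -98828/2569491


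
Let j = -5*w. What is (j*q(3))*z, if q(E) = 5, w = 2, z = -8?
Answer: 400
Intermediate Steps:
j = -10 (j = -5*2 = -10)
(j*q(3))*z = -10*5*(-8) = -50*(-8) = 400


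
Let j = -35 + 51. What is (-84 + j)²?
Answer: 4624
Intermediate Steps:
j = 16
(-84 + j)² = (-84 + 16)² = (-68)² = 4624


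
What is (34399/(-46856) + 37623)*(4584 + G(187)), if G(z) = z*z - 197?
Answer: 17344473438871/11714 ≈ 1.4807e+9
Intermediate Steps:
G(z) = -197 + z**2 (G(z) = z**2 - 197 = -197 + z**2)
(34399/(-46856) + 37623)*(4584 + G(187)) = (34399/(-46856) + 37623)*(4584 + (-197 + 187**2)) = (34399*(-1/46856) + 37623)*(4584 + (-197 + 34969)) = (-34399/46856 + 37623)*(4584 + 34772) = (1762828889/46856)*39356 = 17344473438871/11714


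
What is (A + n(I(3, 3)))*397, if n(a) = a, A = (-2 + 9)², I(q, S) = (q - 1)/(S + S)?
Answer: 58756/3 ≈ 19585.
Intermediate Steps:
I(q, S) = (-1 + q)/(2*S) (I(q, S) = (-1 + q)/((2*S)) = (-1 + q)*(1/(2*S)) = (-1 + q)/(2*S))
A = 49 (A = 7² = 49)
(A + n(I(3, 3)))*397 = (49 + (½)*(-1 + 3)/3)*397 = (49 + (½)*(⅓)*2)*397 = (49 + ⅓)*397 = (148/3)*397 = 58756/3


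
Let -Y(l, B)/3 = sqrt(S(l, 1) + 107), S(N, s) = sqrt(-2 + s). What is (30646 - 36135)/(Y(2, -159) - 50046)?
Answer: 12741114503784733/116167165474239435 - 1527528414313*sqrt(107 + I)/232334330948478870 + 45783749*I/116167165474239435 - 5489*I*sqrt(107 + I)/232334330948478870 ≈ 0.10961 - 3.174e-7*I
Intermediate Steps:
Y(l, B) = -3*sqrt(107 + I) (Y(l, B) = -3*sqrt(sqrt(-2 + 1) + 107) = -3*sqrt(sqrt(-1) + 107) = -3*sqrt(I + 107) = -3*sqrt(107 + I))
(30646 - 36135)/(Y(2, -159) - 50046) = (30646 - 36135)/(-3*sqrt(107 + I) - 50046) = -5489/(-50046 - 3*sqrt(107 + I))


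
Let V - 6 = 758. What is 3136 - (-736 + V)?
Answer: 3108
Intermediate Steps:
V = 764 (V = 6 + 758 = 764)
3136 - (-736 + V) = 3136 - (-736 + 764) = 3136 - 1*28 = 3136 - 28 = 3108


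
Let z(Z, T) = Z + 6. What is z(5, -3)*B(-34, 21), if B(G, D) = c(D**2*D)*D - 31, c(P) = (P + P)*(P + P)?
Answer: 79247895463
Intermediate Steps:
c(P) = 4*P**2 (c(P) = (2*P)*(2*P) = 4*P**2)
z(Z, T) = 6 + Z
B(G, D) = -31 + 4*D**7 (B(G, D) = (4*(D**2*D)**2)*D - 31 = (4*(D**3)**2)*D - 31 = (4*D**6)*D - 31 = 4*D**7 - 31 = -31 + 4*D**7)
z(5, -3)*B(-34, 21) = (6 + 5)*(-31 + 4*21**7) = 11*(-31 + 4*1801088541) = 11*(-31 + 7204354164) = 11*7204354133 = 79247895463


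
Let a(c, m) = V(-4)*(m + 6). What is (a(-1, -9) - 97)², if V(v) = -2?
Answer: 8281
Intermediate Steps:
a(c, m) = -12 - 2*m (a(c, m) = -2*(m + 6) = -2*(6 + m) = -12 - 2*m)
(a(-1, -9) - 97)² = ((-12 - 2*(-9)) - 97)² = ((-12 + 18) - 97)² = (6 - 97)² = (-91)² = 8281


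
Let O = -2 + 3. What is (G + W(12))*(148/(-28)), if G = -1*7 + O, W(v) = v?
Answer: -222/7 ≈ -31.714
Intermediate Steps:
O = 1
G = -6 (G = -1*7 + 1 = -7 + 1 = -6)
(G + W(12))*(148/(-28)) = (-6 + 12)*(148/(-28)) = 6*(148*(-1/28)) = 6*(-37/7) = -222/7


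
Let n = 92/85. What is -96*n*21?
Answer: -185472/85 ≈ -2182.0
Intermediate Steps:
n = 92/85 (n = 92*(1/85) = 92/85 ≈ 1.0824)
-96*n*21 = -96*92/85*21 = -8832/85*21 = -185472/85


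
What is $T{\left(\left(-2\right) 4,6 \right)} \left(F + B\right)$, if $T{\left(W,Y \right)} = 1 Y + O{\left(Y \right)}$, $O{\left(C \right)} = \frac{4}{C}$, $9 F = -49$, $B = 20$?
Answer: $\frac{2620}{27} \approx 97.037$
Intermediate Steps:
$F = - \frac{49}{9}$ ($F = \frac{1}{9} \left(-49\right) = - \frac{49}{9} \approx -5.4444$)
$T{\left(W,Y \right)} = Y + \frac{4}{Y}$ ($T{\left(W,Y \right)} = 1 Y + \frac{4}{Y} = Y + \frac{4}{Y}$)
$T{\left(\left(-2\right) 4,6 \right)} \left(F + B\right) = \left(6 + \frac{4}{6}\right) \left(- \frac{49}{9} + 20\right) = \left(6 + 4 \cdot \frac{1}{6}\right) \frac{131}{9} = \left(6 + \frac{2}{3}\right) \frac{131}{9} = \frac{20}{3} \cdot \frac{131}{9} = \frac{2620}{27}$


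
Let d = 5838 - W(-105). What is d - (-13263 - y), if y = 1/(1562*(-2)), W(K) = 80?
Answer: 59421603/3124 ≈ 19021.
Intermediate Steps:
d = 5758 (d = 5838 - 1*80 = 5838 - 80 = 5758)
y = -1/3124 (y = 1/(-3124) = -1/3124 ≈ -0.00032010)
d - (-13263 - y) = 5758 - (-13263 - 1*(-1/3124)) = 5758 - (-13263 + 1/3124) = 5758 - 1*(-41433611/3124) = 5758 + 41433611/3124 = 59421603/3124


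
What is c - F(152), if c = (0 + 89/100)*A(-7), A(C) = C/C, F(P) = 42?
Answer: -4111/100 ≈ -41.110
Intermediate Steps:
A(C) = 1
c = 89/100 (c = (0 + 89/100)*1 = (89/100)*1 = 89/100 ≈ 0.89000)
c - F(152) = 89/100 - 1*42 = 89/100 - 42 = -4111/100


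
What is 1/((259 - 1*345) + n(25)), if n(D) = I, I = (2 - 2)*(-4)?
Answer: -1/86 ≈ -0.011628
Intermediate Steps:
I = 0 (I = 0*(-4) = 0)
n(D) = 0
1/((259 - 1*345) + n(25)) = 1/((259 - 1*345) + 0) = 1/((259 - 345) + 0) = 1/(-86 + 0) = 1/(-86) = -1/86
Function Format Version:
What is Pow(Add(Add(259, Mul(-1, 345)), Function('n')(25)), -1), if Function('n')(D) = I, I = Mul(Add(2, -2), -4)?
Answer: Rational(-1, 86) ≈ -0.011628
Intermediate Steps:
I = 0 (I = Mul(0, -4) = 0)
Function('n')(D) = 0
Pow(Add(Add(259, Mul(-1, 345)), Function('n')(25)), -1) = Pow(Add(Add(259, Mul(-1, 345)), 0), -1) = Pow(Add(Add(259, -345), 0), -1) = Pow(Add(-86, 0), -1) = Pow(-86, -1) = Rational(-1, 86)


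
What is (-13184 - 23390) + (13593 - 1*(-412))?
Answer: -22569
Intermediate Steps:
(-13184 - 23390) + (13593 - 1*(-412)) = -36574 + (13593 + 412) = -36574 + 14005 = -22569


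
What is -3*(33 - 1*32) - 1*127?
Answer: -130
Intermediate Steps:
-3*(33 - 1*32) - 1*127 = -3*(33 - 32) - 127 = -3*1 - 127 = -3 - 127 = -130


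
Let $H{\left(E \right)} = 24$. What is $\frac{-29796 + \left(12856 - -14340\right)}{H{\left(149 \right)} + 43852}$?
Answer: $- \frac{650}{10969} \approx -0.059258$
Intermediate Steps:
$\frac{-29796 + \left(12856 - -14340\right)}{H{\left(149 \right)} + 43852} = \frac{-29796 + \left(12856 - -14340\right)}{24 + 43852} = \frac{-29796 + \left(12856 + 14340\right)}{43876} = \left(-29796 + 27196\right) \frac{1}{43876} = \left(-2600\right) \frac{1}{43876} = - \frac{650}{10969}$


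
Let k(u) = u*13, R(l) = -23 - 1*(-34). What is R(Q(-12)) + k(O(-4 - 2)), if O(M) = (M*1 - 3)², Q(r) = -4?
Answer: 1064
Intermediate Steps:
R(l) = 11 (R(l) = -23 + 34 = 11)
O(M) = (-3 + M)² (O(M) = (M - 3)² = (-3 + M)²)
k(u) = 13*u
R(Q(-12)) + k(O(-4 - 2)) = 11 + 13*(-3 + (-4 - 2))² = 11 + 13*(-3 - 6)² = 11 + 13*(-9)² = 11 + 13*81 = 11 + 1053 = 1064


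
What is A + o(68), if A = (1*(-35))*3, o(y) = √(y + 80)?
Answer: -105 + 2*√37 ≈ -92.834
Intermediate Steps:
o(y) = √(80 + y)
A = -105 (A = -35*3 = -105)
A + o(68) = -105 + √(80 + 68) = -105 + √148 = -105 + 2*√37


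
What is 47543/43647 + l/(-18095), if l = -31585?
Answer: 447776216/157958493 ≈ 2.8348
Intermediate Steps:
47543/43647 + l/(-18095) = 47543/43647 - 31585/(-18095) = 47543*(1/43647) - 31585*(-1/18095) = 47543/43647 + 6317/3619 = 447776216/157958493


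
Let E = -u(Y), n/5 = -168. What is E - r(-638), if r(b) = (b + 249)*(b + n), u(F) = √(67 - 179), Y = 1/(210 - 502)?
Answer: -574942 - 4*I*√7 ≈ -5.7494e+5 - 10.583*I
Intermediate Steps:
Y = -1/292 (Y = 1/(-292) = -1/292 ≈ -0.0034247)
n = -840 (n = 5*(-168) = -840)
u(F) = 4*I*√7 (u(F) = √(-112) = 4*I*√7)
r(b) = (-840 + b)*(249 + b) (r(b) = (b + 249)*(b - 840) = (249 + b)*(-840 + b) = (-840 + b)*(249 + b))
E = -4*I*√7 ≈ -10.583*I
E - r(-638) = -4*I*√7 - (-209160 + (-638)² - 591*(-638)) = -4*I*√7 - (-209160 + 407044 + 377058) = -4*I*√7 - 1*574942 = -4*I*√7 - 574942 = -574942 - 4*I*√7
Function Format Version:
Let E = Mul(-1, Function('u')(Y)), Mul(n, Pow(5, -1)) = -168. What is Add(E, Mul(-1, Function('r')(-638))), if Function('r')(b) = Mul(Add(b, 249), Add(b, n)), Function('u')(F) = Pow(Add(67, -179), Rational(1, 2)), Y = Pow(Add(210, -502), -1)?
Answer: Add(-574942, Mul(-4, I, Pow(7, Rational(1, 2)))) ≈ Add(-5.7494e+5, Mul(-10.583, I))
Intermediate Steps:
Y = Rational(-1, 292) (Y = Pow(-292, -1) = Rational(-1, 292) ≈ -0.0034247)
n = -840 (n = Mul(5, -168) = -840)
Function('u')(F) = Mul(4, I, Pow(7, Rational(1, 2))) (Function('u')(F) = Pow(-112, Rational(1, 2)) = Mul(4, I, Pow(7, Rational(1, 2))))
Function('r')(b) = Mul(Add(-840, b), Add(249, b)) (Function('r')(b) = Mul(Add(b, 249), Add(b, -840)) = Mul(Add(249, b), Add(-840, b)) = Mul(Add(-840, b), Add(249, b)))
E = Mul(-4, I, Pow(7, Rational(1, 2))) (E = Mul(-1, Mul(4, I, Pow(7, Rational(1, 2)))) = Mul(-4, I, Pow(7, Rational(1, 2))) ≈ Mul(-10.583, I))
Add(E, Mul(-1, Function('r')(-638))) = Add(Mul(-4, I, Pow(7, Rational(1, 2))), Mul(-1, Add(-209160, Pow(-638, 2), Mul(-591, -638)))) = Add(Mul(-4, I, Pow(7, Rational(1, 2))), Mul(-1, Add(-209160, 407044, 377058))) = Add(Mul(-4, I, Pow(7, Rational(1, 2))), Mul(-1, 574942)) = Add(Mul(-4, I, Pow(7, Rational(1, 2))), -574942) = Add(-574942, Mul(-4, I, Pow(7, Rational(1, 2))))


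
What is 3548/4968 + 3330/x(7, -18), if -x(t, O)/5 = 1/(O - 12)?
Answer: 24816047/1242 ≈ 19981.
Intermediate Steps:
x(t, O) = -5/(-12 + O) (x(t, O) = -5/(O - 12) = -5/(-12 + O))
3548/4968 + 3330/x(7, -18) = 3548/4968 + 3330/((-5/(-12 - 18))) = 3548*(1/4968) + 3330/((-5/(-30))) = 887/1242 + 3330/((-5*(-1/30))) = 887/1242 + 3330/(⅙) = 887/1242 + 3330*6 = 887/1242 + 19980 = 24816047/1242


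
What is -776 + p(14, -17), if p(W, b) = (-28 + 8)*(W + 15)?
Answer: -1356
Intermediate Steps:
p(W, b) = -300 - 20*W (p(W, b) = -20*(15 + W) = -300 - 20*W)
-776 + p(14, -17) = -776 + (-300 - 20*14) = -776 + (-300 - 280) = -776 - 580 = -1356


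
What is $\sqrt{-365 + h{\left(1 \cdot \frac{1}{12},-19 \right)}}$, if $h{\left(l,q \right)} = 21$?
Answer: $2 i \sqrt{86} \approx 18.547 i$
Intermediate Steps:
$\sqrt{-365 + h{\left(1 \cdot \frac{1}{12},-19 \right)}} = \sqrt{-365 + 21} = \sqrt{-344} = 2 i \sqrt{86}$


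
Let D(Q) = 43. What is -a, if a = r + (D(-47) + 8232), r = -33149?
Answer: 24874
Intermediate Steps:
a = -24874 (a = -33149 + (43 + 8232) = -33149 + 8275 = -24874)
-a = -1*(-24874) = 24874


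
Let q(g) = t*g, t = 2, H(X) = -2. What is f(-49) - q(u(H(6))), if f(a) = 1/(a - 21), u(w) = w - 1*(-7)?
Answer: -701/70 ≈ -10.014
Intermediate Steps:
u(w) = 7 + w (u(w) = w + 7 = 7 + w)
f(a) = 1/(-21 + a)
q(g) = 2*g
f(-49) - q(u(H(6))) = 1/(-21 - 49) - 2*(7 - 2) = 1/(-70) - 2*5 = -1/70 - 1*10 = -1/70 - 10 = -701/70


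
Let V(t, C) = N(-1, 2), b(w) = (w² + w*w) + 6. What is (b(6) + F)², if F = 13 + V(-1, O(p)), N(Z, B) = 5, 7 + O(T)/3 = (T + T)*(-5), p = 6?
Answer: 9216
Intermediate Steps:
O(T) = -21 - 30*T (O(T) = -21 + 3*((T + T)*(-5)) = -21 + 3*((2*T)*(-5)) = -21 + 3*(-10*T) = -21 - 30*T)
b(w) = 6 + 2*w² (b(w) = (w² + w²) + 6 = 2*w² + 6 = 6 + 2*w²)
V(t, C) = 5
F = 18 (F = 13 + 5 = 18)
(b(6) + F)² = ((6 + 2*6²) + 18)² = ((6 + 2*36) + 18)² = ((6 + 72) + 18)² = (78 + 18)² = 96² = 9216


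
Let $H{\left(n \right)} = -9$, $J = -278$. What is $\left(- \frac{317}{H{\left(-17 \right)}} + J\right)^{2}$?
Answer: $\frac{4774225}{81} \approx 58941.0$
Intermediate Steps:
$\left(- \frac{317}{H{\left(-17 \right)}} + J\right)^{2} = \left(- \frac{317}{-9} - 278\right)^{2} = \left(\left(-317\right) \left(- \frac{1}{9}\right) - 278\right)^{2} = \left(\frac{317}{9} - 278\right)^{2} = \left(- \frac{2185}{9}\right)^{2} = \frac{4774225}{81}$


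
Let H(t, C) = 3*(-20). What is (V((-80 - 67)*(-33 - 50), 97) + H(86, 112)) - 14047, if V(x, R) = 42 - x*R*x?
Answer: -14439860962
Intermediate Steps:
H(t, C) = -60
V(x, R) = 42 - R*x² (V(x, R) = 42 - R*x*x = 42 - R*x²)
(V((-80 - 67)*(-33 - 50), 97) + H(86, 112)) - 14047 = ((42 - 1*97*((-80 - 67)*(-33 - 50))²) - 60) - 14047 = ((42 - 1*97*(-147*(-83))²) - 60) - 14047 = ((42 - 1*97*12201²) - 60) - 14047 = ((42 - 1*97*148864401) - 60) - 14047 = ((42 - 14439846897) - 60) - 14047 = (-14439846855 - 60) - 14047 = -14439846915 - 14047 = -14439860962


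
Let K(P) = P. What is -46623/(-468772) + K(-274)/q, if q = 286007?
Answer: 13206060833/134072073404 ≈ 0.098500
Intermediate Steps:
-46623/(-468772) + K(-274)/q = -46623/(-468772) - 274/286007 = -46623*(-1/468772) - 274*1/286007 = 46623/468772 - 274/286007 = 13206060833/134072073404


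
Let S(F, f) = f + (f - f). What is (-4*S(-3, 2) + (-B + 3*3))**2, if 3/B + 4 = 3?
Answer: 16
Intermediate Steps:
S(F, f) = f (S(F, f) = f + 0 = f)
B = -3 (B = 3/(-4 + 3) = 3/(-1) = 3*(-1) = -3)
(-4*S(-3, 2) + (-B + 3*3))**2 = (-4*2 + (-1*(-3) + 3*3))**2 = (-8 + (3 + 9))**2 = (-8 + 12)**2 = 4**2 = 16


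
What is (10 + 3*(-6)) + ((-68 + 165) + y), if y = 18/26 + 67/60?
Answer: 70831/780 ≈ 90.809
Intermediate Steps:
y = 1411/780 (y = 18*(1/26) + 67*(1/60) = 9/13 + 67/60 = 1411/780 ≈ 1.8090)
(10 + 3*(-6)) + ((-68 + 165) + y) = (10 + 3*(-6)) + ((-68 + 165) + 1411/780) = (10 - 18) + (97 + 1411/780) = -8 + 77071/780 = 70831/780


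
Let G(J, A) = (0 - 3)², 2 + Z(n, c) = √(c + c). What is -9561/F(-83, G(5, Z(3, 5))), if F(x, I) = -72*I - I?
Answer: 3187/219 ≈ 14.553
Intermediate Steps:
Z(n, c) = -2 + √2*√c (Z(n, c) = -2 + √(c + c) = -2 + √(2*c) = -2 + √2*√c)
G(J, A) = 9 (G(J, A) = (-3)² = 9)
F(x, I) = -73*I
-9561/F(-83, G(5, Z(3, 5))) = -9561/((-73*9)) = -9561/(-657) = -9561*(-1/657) = 3187/219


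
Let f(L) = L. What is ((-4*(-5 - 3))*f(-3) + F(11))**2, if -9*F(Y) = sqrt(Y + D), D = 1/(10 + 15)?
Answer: 6220892/675 + 128*sqrt(69)/15 ≈ 9287.0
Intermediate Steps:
D = 1/25 ≈ 0.040000
F(Y) = -sqrt(1/25 + Y)/9 (F(Y) = -sqrt(Y + 1/25)/9 = -sqrt(1/25 + Y)/9)
((-4*(-5 - 3))*f(-3) + F(11))**2 = (-4*(-5 - 3)*(-3) - sqrt(1 + 25*11)/45)**2 = (-4*(-8)*(-3) - sqrt(1 + 275)/45)**2 = (32*(-3) - 2*sqrt(69)/45)**2 = (-96 - 2*sqrt(69)/45)**2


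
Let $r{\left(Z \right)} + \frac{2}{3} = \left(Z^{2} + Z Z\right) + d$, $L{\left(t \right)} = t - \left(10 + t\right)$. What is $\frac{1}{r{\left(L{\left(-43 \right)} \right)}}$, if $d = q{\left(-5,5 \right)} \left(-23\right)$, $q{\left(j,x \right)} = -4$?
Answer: $\frac{3}{874} \approx 0.0034325$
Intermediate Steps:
$L{\left(t \right)} = -10$ ($L{\left(t \right)} = t - \left(10 + t\right) = -10$)
$d = 92$ ($d = \left(-4\right) \left(-23\right) = 92$)
$r{\left(Z \right)} = \frac{274}{3} + 2 Z^{2}$ ($r{\left(Z \right)} = - \frac{2}{3} + \left(\left(Z^{2} + Z Z\right) + 92\right) = - \frac{2}{3} + \left(\left(Z^{2} + Z^{2}\right) + 92\right) = - \frac{2}{3} + \left(2 Z^{2} + 92\right) = - \frac{2}{3} + \left(92 + 2 Z^{2}\right) = \frac{274}{3} + 2 Z^{2}$)
$\frac{1}{r{\left(L{\left(-43 \right)} \right)}} = \frac{1}{\frac{274}{3} + 2 \left(-10\right)^{2}} = \frac{1}{\frac{274}{3} + 2 \cdot 100} = \frac{1}{\frac{274}{3} + 200} = \frac{1}{\frac{874}{3}} = \frac{3}{874}$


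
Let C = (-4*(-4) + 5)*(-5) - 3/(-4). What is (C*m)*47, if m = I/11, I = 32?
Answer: -156792/11 ≈ -14254.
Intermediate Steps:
m = 32/11 ≈ 2.9091
C = -417/4 (C = (16 + 5)*(-5) - 3*(-1/4) = 21*(-5) + 3/4 = -105 + 3/4 = -417/4 ≈ -104.25)
(C*m)*47 = -417/4*32/11*47 = -3336/11*47 = -156792/11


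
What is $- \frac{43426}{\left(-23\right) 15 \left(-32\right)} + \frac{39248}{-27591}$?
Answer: $- \frac{90636927}{16922480} \approx -5.356$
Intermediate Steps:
$- \frac{43426}{\left(-23\right) 15 \left(-32\right)} + \frac{39248}{-27591} = - \frac{43426}{\left(-345\right) \left(-32\right)} + 39248 \left(- \frac{1}{27591}\right) = - \frac{43426}{11040} - \frac{39248}{27591} = \left(-43426\right) \frac{1}{11040} - \frac{39248}{27591} = - \frac{21713}{5520} - \frac{39248}{27591} = - \frac{90636927}{16922480}$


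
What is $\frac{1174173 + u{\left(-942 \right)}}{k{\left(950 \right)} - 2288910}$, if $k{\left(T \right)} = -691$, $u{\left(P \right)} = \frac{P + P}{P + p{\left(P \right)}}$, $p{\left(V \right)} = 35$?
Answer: $- \frac{1064976795}{2076668107} \approx -0.51283$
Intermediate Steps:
$u{\left(P \right)} = \frac{2 P}{35 + P}$ ($u{\left(P \right)} = \frac{P + P}{P + 35} = \frac{2 P}{35 + P}$)
$\frac{1174173 + u{\left(-942 \right)}}{k{\left(950 \right)} - 2288910} = \frac{1174173 + 2 \left(-942\right) \frac{1}{35 - 942}}{-691 - 2288910} = \frac{1174173 + 2 \left(-942\right) \frac{1}{-907}}{-2289601} = \left(1174173 + 2 \left(-942\right) \left(- \frac{1}{907}\right)\right) \left(- \frac{1}{2289601}\right) = \left(1174173 + \frac{1884}{907}\right) \left(- \frac{1}{2289601}\right) = \frac{1064976795}{907} \left(- \frac{1}{2289601}\right) = - \frac{1064976795}{2076668107}$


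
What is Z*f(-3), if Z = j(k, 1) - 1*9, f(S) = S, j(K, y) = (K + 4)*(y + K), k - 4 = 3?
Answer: -237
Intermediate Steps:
k = 7 (k = 4 + 3 = 7)
j(K, y) = (4 + K)*(K + y)
Z = 79 (Z = (7**2 + 4*7 + 4*1 + 7*1) - 1*9 = (49 + 28 + 4 + 7) - 9 = 88 - 9 = 79)
Z*f(-3) = 79*(-3) = -237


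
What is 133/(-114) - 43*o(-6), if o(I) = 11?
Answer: -2845/6 ≈ -474.17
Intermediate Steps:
133/(-114) - 43*o(-6) = 133/(-114) - 43*11 = 133*(-1/114) - 473 = -7/6 - 473 = -2845/6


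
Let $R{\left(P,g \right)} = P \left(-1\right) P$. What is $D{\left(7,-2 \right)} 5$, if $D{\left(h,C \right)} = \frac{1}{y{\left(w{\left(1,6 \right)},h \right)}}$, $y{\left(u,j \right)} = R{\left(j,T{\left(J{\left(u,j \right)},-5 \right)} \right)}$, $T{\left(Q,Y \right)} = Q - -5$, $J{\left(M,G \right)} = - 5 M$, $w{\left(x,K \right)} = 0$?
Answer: $- \frac{5}{49} \approx -0.10204$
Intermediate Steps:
$T{\left(Q,Y \right)} = 5 + Q$ ($T{\left(Q,Y \right)} = Q + 5 = 5 + Q$)
$R{\left(P,g \right)} = - P^{2}$ ($R{\left(P,g \right)} = - P P = - P^{2}$)
$y{\left(u,j \right)} = - j^{2}$
$D{\left(h,C \right)} = - \frac{1}{h^{2}}$ ($D{\left(h,C \right)} = \frac{1}{\left(-1\right) h^{2}} = - \frac{1}{h^{2}}$)
$D{\left(7,-2 \right)} 5 = - \frac{1}{49} \cdot 5 = \left(-1\right) \frac{1}{49} \cdot 5 = \left(- \frac{1}{49}\right) 5 = - \frac{5}{49}$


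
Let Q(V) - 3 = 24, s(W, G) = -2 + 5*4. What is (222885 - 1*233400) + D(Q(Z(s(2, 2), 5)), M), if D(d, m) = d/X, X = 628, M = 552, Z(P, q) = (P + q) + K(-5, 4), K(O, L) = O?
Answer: -6603393/628 ≈ -10515.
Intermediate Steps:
s(W, G) = 18 (s(W, G) = -2 + 20 = 18)
Z(P, q) = -5 + P + q (Z(P, q) = (P + q) - 5 = -5 + P + q)
Q(V) = 27 (Q(V) = 3 + 24 = 27)
D(d, m) = d/628
(222885 - 1*233400) + D(Q(Z(s(2, 2), 5)), M) = (222885 - 1*233400) + (1/628)*27 = (222885 - 233400) + 27/628 = -10515 + 27/628 = -6603393/628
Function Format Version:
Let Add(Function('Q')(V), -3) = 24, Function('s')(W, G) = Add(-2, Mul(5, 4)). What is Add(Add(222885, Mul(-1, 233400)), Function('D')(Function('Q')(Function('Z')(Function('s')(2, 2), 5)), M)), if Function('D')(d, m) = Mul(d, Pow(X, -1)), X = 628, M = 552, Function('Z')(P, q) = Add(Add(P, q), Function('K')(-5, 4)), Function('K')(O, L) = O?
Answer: Rational(-6603393, 628) ≈ -10515.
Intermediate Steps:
Function('s')(W, G) = 18 (Function('s')(W, G) = Add(-2, 20) = 18)
Function('Z')(P, q) = Add(-5, P, q) (Function('Z')(P, q) = Add(Add(P, q), -5) = Add(-5, P, q))
Function('Q')(V) = 27 (Function('Q')(V) = Add(3, 24) = 27)
Function('D')(d, m) = Mul(Rational(1, 628), d) (Function('D')(d, m) = Mul(d, Pow(628, -1)) = Mul(d, Rational(1, 628)) = Mul(Rational(1, 628), d))
Add(Add(222885, Mul(-1, 233400)), Function('D')(Function('Q')(Function('Z')(Function('s')(2, 2), 5)), M)) = Add(Add(222885, Mul(-1, 233400)), Mul(Rational(1, 628), 27)) = Add(Add(222885, -233400), Rational(27, 628)) = Add(-10515, Rational(27, 628)) = Rational(-6603393, 628)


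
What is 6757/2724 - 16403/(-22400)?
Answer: 49009643/15254400 ≈ 3.2128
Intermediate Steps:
6757/2724 - 16403/(-22400) = 6757*(1/2724) - 16403*(-1/22400) = 6757/2724 + 16403/22400 = 49009643/15254400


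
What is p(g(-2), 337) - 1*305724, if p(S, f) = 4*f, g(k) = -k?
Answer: -304376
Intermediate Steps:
p(g(-2), 337) - 1*305724 = 4*337 - 1*305724 = 1348 - 305724 = -304376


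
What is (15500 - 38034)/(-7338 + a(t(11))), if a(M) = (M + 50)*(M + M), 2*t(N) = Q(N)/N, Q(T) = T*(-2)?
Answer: 11267/3718 ≈ 3.0304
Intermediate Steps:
Q(T) = -2*T
t(N) = -1 (t(N) = ((-2*N)/N)/2 = (½)*(-2) = -1)
a(M) = 2*M*(50 + M) (a(M) = (50 + M)*(2*M) = 2*M*(50 + M))
(15500 - 38034)/(-7338 + a(t(11))) = (15500 - 38034)/(-7338 + 2*(-1)*(50 - 1)) = -22534/(-7338 + 2*(-1)*49) = -22534/(-7338 - 98) = -22534/(-7436) = -22534*(-1/7436) = 11267/3718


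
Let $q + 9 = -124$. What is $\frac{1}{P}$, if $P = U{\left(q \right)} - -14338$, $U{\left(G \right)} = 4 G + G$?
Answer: $\frac{1}{13673} \approx 7.3137 \cdot 10^{-5}$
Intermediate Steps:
$q = -133$ ($q = -9 - 124 = -133$)
$U{\left(G \right)} = 5 G$
$P = 13673$ ($P = 5 \left(-133\right) - -14338 = -665 + 14338 = 13673$)
$\frac{1}{P} = \frac{1}{13673}$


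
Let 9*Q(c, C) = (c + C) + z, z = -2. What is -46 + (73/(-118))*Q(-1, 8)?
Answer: -49217/1062 ≈ -46.344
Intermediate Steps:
Q(c, C) = -2/9 + C/9 + c/9 (Q(c, C) = ((c + C) - 2)/9 = ((C + c) - 2)/9 = (-2 + C + c)/9 = -2/9 + C/9 + c/9)
-46 + (73/(-118))*Q(-1, 8) = -46 + (73/(-118))*(-2/9 + (1/9)*8 + (1/9)*(-1)) = -46 + (73*(-1/118))*(-2/9 + 8/9 - 1/9) = -46 - 73/118*5/9 = -46 - 365/1062 = -49217/1062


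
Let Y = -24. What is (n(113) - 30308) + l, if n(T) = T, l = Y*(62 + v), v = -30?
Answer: -30963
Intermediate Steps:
l = -768 (l = -24*(62 - 30) = -24*32 = -768)
(n(113) - 30308) + l = (113 - 30308) - 768 = -30195 - 768 = -30963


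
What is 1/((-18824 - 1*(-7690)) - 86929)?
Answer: -1/98063 ≈ -1.0198e-5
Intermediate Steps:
1/((-18824 - 1*(-7690)) - 86929) = 1/((-18824 + 7690) - 86929) = 1/(-11134 - 86929) = 1/(-98063) = -1/98063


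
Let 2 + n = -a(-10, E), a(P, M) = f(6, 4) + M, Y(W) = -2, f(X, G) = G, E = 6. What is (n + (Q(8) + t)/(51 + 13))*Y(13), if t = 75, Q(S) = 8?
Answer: 685/32 ≈ 21.406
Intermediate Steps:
a(P, M) = 4 + M
n = -12 (n = -2 - (4 + 6) = -2 - 1*10 = -2 - 10 = -12)
(n + (Q(8) + t)/(51 + 13))*Y(13) = (-12 + (8 + 75)/(51 + 13))*(-2) = (-12 + 83/64)*(-2) = -685/64*(-2) = 685/32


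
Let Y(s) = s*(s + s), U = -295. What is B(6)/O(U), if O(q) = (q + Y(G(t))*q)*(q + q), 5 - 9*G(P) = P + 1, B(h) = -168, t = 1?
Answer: -756/957275 ≈ -0.00078974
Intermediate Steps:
G(P) = 4/9 - P/9 (G(P) = 5/9 - (P + 1)/9 = 5/9 - (1 + P)/9 = 5/9 + (-1/9 - P/9) = 4/9 - P/9)
Y(s) = 2*s**2 (Y(s) = s*(2*s) = 2*s**2)
O(q) = 22*q**2/9 (O(q) = (q + (2*(4/9 - 1/9*1)**2)*q)*(q + q) = (q + (2*(4/9 - 1/9)**2)*q)*(2*q) = (q + (2*(1/3)**2)*q)*(2*q) = (q + (2*(1/9))*q)*(2*q) = (q + 2*q/9)*(2*q) = (11*q/9)*(2*q) = 22*q**2/9)
B(6)/O(U) = -168/((22/9)*(-295)**2) = -168/((22/9)*87025) = -168/1914550/9 = -168*9/1914550 = -756/957275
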